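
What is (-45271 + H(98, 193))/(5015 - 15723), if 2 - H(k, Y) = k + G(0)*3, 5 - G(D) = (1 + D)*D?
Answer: 22691/5354 ≈ 4.2381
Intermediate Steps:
G(D) = 5 - D*(1 + D) (G(D) = 5 - (1 + D)*D = 5 - D*(1 + D))
H(k, Y) = -13 - k (H(k, Y) = 2 - (k + (5 - 1*0 - 1*0²)*3) = 2 - (k + (5 + 0 - 1*0)*3) = 2 - (k + (5 + 0 + 0)*3) = 2 - (k + 5*3) = 2 - (k + 15) = 2 - (15 + k) = 2 + (-15 - k) = -13 - k)
(-45271 + H(98, 193))/(5015 - 15723) = (-45271 + (-13 - 1*98))/(5015 - 15723) = (-45271 + (-13 - 98))/(-10708) = (-45271 - 111)*(-1/10708) = -45382*(-1/10708) = 22691/5354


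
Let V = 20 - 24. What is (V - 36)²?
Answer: 1600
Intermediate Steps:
V = -4
(V - 36)² = (-4 - 36)² = (-40)² = 1600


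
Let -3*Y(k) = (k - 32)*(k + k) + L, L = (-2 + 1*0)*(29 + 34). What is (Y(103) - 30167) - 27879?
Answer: -188638/3 ≈ -62879.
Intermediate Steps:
L = -126 (L = (-2 + 0)*63 = -2*63 = -126)
Y(k) = 42 - 2*k*(-32 + k)/3 (Y(k) = -((k - 32)*(k + k) - 126)/3 = -((-32 + k)*(2*k) - 126)/3 = -(2*k*(-32 + k) - 126)/3 = -(-126 + 2*k*(-32 + k))/3 = 42 - 2*k*(-32 + k)/3)
(Y(103) - 30167) - 27879 = ((42 - ⅔*103² + (64/3)*103) - 30167) - 27879 = ((42 - ⅔*10609 + 6592/3) - 30167) - 27879 = ((42 - 21218/3 + 6592/3) - 30167) - 27879 = (-14500/3 - 30167) - 27879 = -105001/3 - 27879 = -188638/3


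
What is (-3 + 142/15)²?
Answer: 9409/225 ≈ 41.818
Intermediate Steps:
(-3 + 142/15)² = (97/15)² = 9409/225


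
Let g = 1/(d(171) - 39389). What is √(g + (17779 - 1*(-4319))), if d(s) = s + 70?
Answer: √8466660326861/19574 ≈ 148.65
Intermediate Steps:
d(s) = 70 + s
g = -1/39148 (g = 1/((70 + 171) - 39389) = 1/(241 - 39389) = 1/(-39148) = -1/39148 ≈ -2.5544e-5)
√(g + (17779 - 1*(-4319))) = √(-1/39148 + (17779 - 1*(-4319))) = √(-1/39148 + (17779 + 4319)) = √(-1/39148 + 22098) = √(865092503/39148) = √8466660326861/19574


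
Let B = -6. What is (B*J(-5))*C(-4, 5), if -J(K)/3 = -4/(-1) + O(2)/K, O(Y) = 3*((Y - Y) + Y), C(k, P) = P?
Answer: 252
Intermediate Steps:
O(Y) = 3*Y (O(Y) = 3*(0 + Y) = 3*Y)
J(K) = -12 - 18/K (J(K) = -3*(-4/(-1) + (3*2)/K) = -3*(-4*(-1) + 6/K) = -3*(4 + 6/K) = -12 - 18/K)
(B*J(-5))*C(-4, 5) = -6*(-12 - 18/(-5))*5 = -6*(-12 - 18*(-⅕))*5 = -6*(-12 + 18/5)*5 = -6*(-42/5)*5 = (252/5)*5 = 252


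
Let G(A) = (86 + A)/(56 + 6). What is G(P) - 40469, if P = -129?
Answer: -2509121/62 ≈ -40470.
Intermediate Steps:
G(A) = 43/31 + A/62 (G(A) = (86 + A)/62 = (86 + A)*(1/62) = 43/31 + A/62)
G(P) - 40469 = (43/31 + (1/62)*(-129)) - 40469 = (43/31 - 129/62) - 40469 = -43/62 - 40469 = -2509121/62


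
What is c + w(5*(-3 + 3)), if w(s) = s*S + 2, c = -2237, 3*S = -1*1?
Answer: -2235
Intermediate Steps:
S = -⅓ (S = (-1*1)/3 = (⅓)*(-1) = -⅓ ≈ -0.33333)
w(s) = 2 - s/3 (w(s) = s*(-⅓) + 2 = -s/3 + 2 = 2 - s/3)
c + w(5*(-3 + 3)) = -2237 + (2 - 5*(-3 + 3)/3) = -2237 + (2 - 5*0/3) = -2237 + (2 - ⅓*0) = -2237 + (2 + 0) = -2237 + 2 = -2235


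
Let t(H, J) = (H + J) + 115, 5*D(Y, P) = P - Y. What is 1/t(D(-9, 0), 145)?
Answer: 5/1309 ≈ 0.0038197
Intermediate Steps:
D(Y, P) = -Y/5 + P/5 (D(Y, P) = (P - Y)/5 = -Y/5 + P/5)
t(H, J) = 115 + H + J
1/t(D(-9, 0), 145) = 1/(115 + (-⅕*(-9) + (⅕)*0) + 145) = 1/(115 + (9/5 + 0) + 145) = 1/(115 + 9/5 + 145) = 1/(1309/5) = 5/1309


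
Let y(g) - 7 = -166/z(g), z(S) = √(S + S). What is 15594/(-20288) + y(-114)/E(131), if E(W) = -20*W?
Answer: -5124787/6644320 - 83*I*√57/149340 ≈ -0.7713 - 0.004196*I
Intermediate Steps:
z(S) = √2*√S (z(S) = √(2*S) = √2*√S)
y(g) = 7 - 83*√2/√g (y(g) = 7 - 166*√2/(2*√g) = 7 - 83*√2/√g)
15594/(-20288) + y(-114)/E(131) = 15594/(-20288) + (7 - 83*√2/√(-114))/((-20*131)) = 15594*(-1/20288) + (7 - 83*√2*(-I*√114/114))/(-2620) = -7797/10144 + (7 + 83*I*√57/57)*(-1/2620) = -7797/10144 + (-7/2620 - 83*I*√57/149340) = -5124787/6644320 - 83*I*√57/149340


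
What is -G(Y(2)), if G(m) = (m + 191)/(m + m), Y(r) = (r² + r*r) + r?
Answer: -201/20 ≈ -10.050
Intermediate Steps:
Y(r) = r + 2*r² (Y(r) = (r² + r²) + r = 2*r² + r = r + 2*r²)
G(m) = (191 + m)/(2*m) (G(m) = (191 + m)/((2*m)) = (191 + m)*(1/(2*m)) = (191 + m)/(2*m))
-G(Y(2)) = -(191 + 2*(1 + 2*2))/(2*(2*(1 + 2*2))) = -(191 + 2*(1 + 4))/(2*(2*(1 + 4))) = -(191 + 2*5)/(2*(2*5)) = -(191 + 10)/(2*10) = -201/(2*10) = -1*201/20 = -201/20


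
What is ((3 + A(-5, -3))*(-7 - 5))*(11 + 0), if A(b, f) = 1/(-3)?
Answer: -352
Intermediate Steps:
A(b, f) = -⅓
((3 + A(-5, -3))*(-7 - 5))*(11 + 0) = ((3 - ⅓)*(-7 - 5))*(11 + 0) = ((8/3)*(-12))*11 = -32*11 = -352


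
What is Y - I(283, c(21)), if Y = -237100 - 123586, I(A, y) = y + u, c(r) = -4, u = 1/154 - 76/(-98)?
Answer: -388816039/1078 ≈ -3.6068e+5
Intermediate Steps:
u = 843/1078 (u = 1*(1/154) - 76*(-1/98) = 1/154 + 38/49 = 843/1078 ≈ 0.78200)
I(A, y) = 843/1078 + y (I(A, y) = y + 843/1078 = 843/1078 + y)
Y = -360686
Y - I(283, c(21)) = -360686 - (843/1078 - 4) = -360686 - 1*(-3469/1078) = -360686 + 3469/1078 = -388816039/1078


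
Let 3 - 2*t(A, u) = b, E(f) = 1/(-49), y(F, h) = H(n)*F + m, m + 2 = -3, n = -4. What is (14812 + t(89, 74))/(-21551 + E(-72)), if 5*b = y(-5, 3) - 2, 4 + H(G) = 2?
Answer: -1814617/2640000 ≈ -0.68736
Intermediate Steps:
H(G) = -2 (H(G) = -4 + 2 = -2)
m = -5 (m = -2 - 3 = -5)
y(F, h) = -5 - 2*F (y(F, h) = -2*F - 5 = -5 - 2*F)
b = ⅗ (b = ((-5 - 2*(-5)) - 2)/5 = ((-5 + 10) - 2)/5 = (5 - 2)/5 = (⅕)*3 = ⅗ ≈ 0.60000)
E(f) = -1/49
t(A, u) = 6/5 (t(A, u) = 3/2 - ½*⅗ = 3/2 - 3/10 = 6/5)
(14812 + t(89, 74))/(-21551 + E(-72)) = (14812 + 6/5)/(-21551 - 1/49) = 74066/(5*(-1056000/49)) = (74066/5)*(-49/1056000) = -1814617/2640000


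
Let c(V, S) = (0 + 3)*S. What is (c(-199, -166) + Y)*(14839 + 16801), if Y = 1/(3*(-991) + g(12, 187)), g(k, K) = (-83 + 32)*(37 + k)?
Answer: -10777600435/684 ≈ -1.5757e+7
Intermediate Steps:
c(V, S) = 3*S
g(k, K) = -1887 - 51*k (g(k, K) = -51*(37 + k) = -1887 - 51*k)
Y = -1/5472 (Y = 1/(3*(-991) + (-1887 - 51*12)) = 1/(-2973 + (-1887 - 612)) = 1/(-2973 - 2499) = 1/(-5472) = -1/5472 ≈ -0.00018275)
(c(-199, -166) + Y)*(14839 + 16801) = (3*(-166) - 1/5472)*(14839 + 16801) = (-498 - 1/5472)*31640 = -2725057/5472*31640 = -10777600435/684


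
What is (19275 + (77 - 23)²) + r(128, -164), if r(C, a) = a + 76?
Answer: 22103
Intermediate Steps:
r(C, a) = 76 + a
(19275 + (77 - 23)²) + r(128, -164) = (19275 + (77 - 23)²) + (76 - 164) = (19275 + 54²) - 88 = (19275 + 2916) - 88 = 22191 - 88 = 22103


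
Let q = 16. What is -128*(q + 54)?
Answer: -8960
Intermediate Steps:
-128*(q + 54) = -128*(16 + 54) = -128*70 = -8960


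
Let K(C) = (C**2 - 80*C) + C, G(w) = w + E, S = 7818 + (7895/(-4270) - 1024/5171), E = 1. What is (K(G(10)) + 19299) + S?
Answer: 116437361041/4416034 ≈ 26367.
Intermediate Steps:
S = 34515514307/4416034 (S = 7818 + (7895*(-1/4270) - 1024*1/5171) = 7818 + (-1579/854 - 1024/5171) = 7818 - 9039505/4416034 = 34515514307/4416034 ≈ 7816.0)
G(w) = 1 + w (G(w) = w + 1 = 1 + w)
K(C) = C**2 - 79*C
(K(G(10)) + 19299) + S = ((1 + 10)*(-79 + (1 + 10)) + 19299) + 34515514307/4416034 = (11*(-79 + 11) + 19299) + 34515514307/4416034 = (11*(-68) + 19299) + 34515514307/4416034 = (-748 + 19299) + 34515514307/4416034 = 18551 + 34515514307/4416034 = 116437361041/4416034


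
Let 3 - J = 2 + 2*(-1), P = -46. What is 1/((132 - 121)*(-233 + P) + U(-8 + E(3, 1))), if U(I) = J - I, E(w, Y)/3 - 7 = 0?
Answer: -1/3079 ≈ -0.00032478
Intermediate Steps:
E(w, Y) = 21 (E(w, Y) = 21 + 3*0 = 21 + 0 = 21)
J = 3 (J = 3 - (2 + 2*(-1)) = 3 - (2 - 2) = 3 - 1*0 = 3 + 0 = 3)
U(I) = 3 - I
1/((132 - 121)*(-233 + P) + U(-8 + E(3, 1))) = 1/((132 - 121)*(-233 - 46) + (3 - (-8 + 21))) = 1/(11*(-279) + (3 - 1*13)) = 1/(-3069 + (3 - 13)) = 1/(-3069 - 10) = 1/(-3079) = -1/3079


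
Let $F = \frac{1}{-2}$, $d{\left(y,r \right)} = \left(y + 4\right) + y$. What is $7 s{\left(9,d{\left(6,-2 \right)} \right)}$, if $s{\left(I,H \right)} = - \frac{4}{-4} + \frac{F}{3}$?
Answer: $\frac{35}{6} \approx 5.8333$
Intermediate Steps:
$d{\left(y,r \right)} = 4 + 2 y$ ($d{\left(y,r \right)} = \left(4 + y\right) + y = 4 + 2 y$)
$F = - \frac{1}{2} \approx -0.5$
$s{\left(I,H \right)} = \frac{5}{6}$ ($s{\left(I,H \right)} = - \frac{4}{-4} - \frac{1}{2 \cdot 3} = \left(-4\right) \left(- \frac{1}{4}\right) - \frac{1}{6} = 1 - \frac{1}{6} = \frac{5}{6}$)
$7 s{\left(9,d{\left(6,-2 \right)} \right)} = 7 \cdot \frac{5}{6} = \frac{35}{6}$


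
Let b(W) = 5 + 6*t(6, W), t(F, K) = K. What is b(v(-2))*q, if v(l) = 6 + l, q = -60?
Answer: -1740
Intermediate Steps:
b(W) = 5 + 6*W
b(v(-2))*q = (5 + 6*(6 - 2))*(-60) = (5 + 6*4)*(-60) = (5 + 24)*(-60) = 29*(-60) = -1740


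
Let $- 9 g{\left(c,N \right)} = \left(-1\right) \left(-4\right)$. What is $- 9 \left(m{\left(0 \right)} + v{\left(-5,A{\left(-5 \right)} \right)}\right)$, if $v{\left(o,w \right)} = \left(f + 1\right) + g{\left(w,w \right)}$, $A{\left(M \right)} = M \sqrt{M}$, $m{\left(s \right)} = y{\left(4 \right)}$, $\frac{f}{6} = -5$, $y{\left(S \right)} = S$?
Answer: $229$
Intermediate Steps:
$f = -30$ ($f = 6 \left(-5\right) = -30$)
$m{\left(s \right)} = 4$
$g{\left(c,N \right)} = - \frac{4}{9}$ ($g{\left(c,N \right)} = - \frac{\left(-1\right) \left(-4\right)}{9} = \left(- \frac{1}{9}\right) 4 = - \frac{4}{9}$)
$A{\left(M \right)} = M^{\frac{3}{2}}$
$v{\left(o,w \right)} = - \frac{265}{9}$ ($v{\left(o,w \right)} = \left(-30 + 1\right) - \frac{4}{9} = -29 - \frac{4}{9} = - \frac{265}{9}$)
$- 9 \left(m{\left(0 \right)} + v{\left(-5,A{\left(-5 \right)} \right)}\right) = - 9 \left(4 - \frac{265}{9}\right) = \left(-9\right) \left(- \frac{229}{9}\right) = 229$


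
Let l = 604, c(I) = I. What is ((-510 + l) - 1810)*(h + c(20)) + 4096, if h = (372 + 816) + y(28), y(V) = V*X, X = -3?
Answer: -1924688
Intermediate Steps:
y(V) = -3*V (y(V) = V*(-3) = -3*V)
h = 1104 (h = (372 + 816) - 3*28 = 1188 - 84 = 1104)
((-510 + l) - 1810)*(h + c(20)) + 4096 = ((-510 + 604) - 1810)*(1104 + 20) + 4096 = (94 - 1810)*1124 + 4096 = -1716*1124 + 4096 = -1928784 + 4096 = -1924688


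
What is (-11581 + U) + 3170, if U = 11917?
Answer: 3506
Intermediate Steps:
(-11581 + U) + 3170 = (-11581 + 11917) + 3170 = 336 + 3170 = 3506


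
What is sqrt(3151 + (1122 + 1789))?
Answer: sqrt(6062) ≈ 77.859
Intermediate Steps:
sqrt(3151 + (1122 + 1789)) = sqrt(3151 + 2911) = sqrt(6062)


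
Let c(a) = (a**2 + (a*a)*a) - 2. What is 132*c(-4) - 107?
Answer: -6707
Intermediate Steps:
c(a) = -2 + a**2 + a**3 (c(a) = (a**2 + a**2*a) - 2 = (a**2 + a**3) - 2 = -2 + a**2 + a**3)
132*c(-4) - 107 = 132*(-2 + (-4)**2 + (-4)**3) - 107 = 132*(-2 + 16 - 64) - 107 = 132*(-50) - 107 = -6600 - 107 = -6707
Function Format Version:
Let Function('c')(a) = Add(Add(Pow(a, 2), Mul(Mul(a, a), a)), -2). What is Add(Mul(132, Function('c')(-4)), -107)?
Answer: -6707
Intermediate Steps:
Function('c')(a) = Add(-2, Pow(a, 2), Pow(a, 3)) (Function('c')(a) = Add(Add(Pow(a, 2), Mul(Pow(a, 2), a)), -2) = Add(Add(Pow(a, 2), Pow(a, 3)), -2) = Add(-2, Pow(a, 2), Pow(a, 3)))
Add(Mul(132, Function('c')(-4)), -107) = Add(Mul(132, Add(-2, Pow(-4, 2), Pow(-4, 3))), -107) = Add(Mul(132, Add(-2, 16, -64)), -107) = Add(Mul(132, -50), -107) = Add(-6600, -107) = -6707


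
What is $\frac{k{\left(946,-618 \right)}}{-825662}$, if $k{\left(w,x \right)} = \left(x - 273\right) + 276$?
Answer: $\frac{615}{825662} \approx 0.00074486$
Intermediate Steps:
$k{\left(w,x \right)} = 3 + x$ ($k{\left(w,x \right)} = \left(-273 + x\right) + 276 = 3 + x$)
$\frac{k{\left(946,-618 \right)}}{-825662} = \frac{3 - 618}{-825662} = \left(-615\right) \left(- \frac{1}{825662}\right) = \frac{615}{825662}$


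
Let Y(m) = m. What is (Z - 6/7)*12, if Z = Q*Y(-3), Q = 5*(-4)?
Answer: 4968/7 ≈ 709.71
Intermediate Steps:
Q = -20
Z = 60 (Z = -20*(-3) = 60)
(Z - 6/7)*12 = (60 - 6/7)*12 = (414/7)*12 = 4968/7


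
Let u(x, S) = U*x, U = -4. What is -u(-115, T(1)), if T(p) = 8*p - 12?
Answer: -460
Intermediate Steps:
T(p) = -12 + 8*p
u(x, S) = -4*x
-u(-115, T(1)) = -(-4)*(-115) = -1*460 = -460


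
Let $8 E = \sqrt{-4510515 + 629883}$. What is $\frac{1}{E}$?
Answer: $- \frac{2 i \sqrt{970158}}{485079} \approx - 0.0040611 i$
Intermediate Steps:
$E = \frac{i \sqrt{970158}}{4}$ ($E = \frac{\sqrt{-4510515 + 629883}}{8} = \frac{\sqrt{-3880632}}{8} = \frac{2 i \sqrt{970158}}{8} = \frac{i \sqrt{970158}}{4} \approx 246.24 i$)
$\frac{1}{E} = \frac{1}{\frac{1}{4} i \sqrt{970158}} = - \frac{2 i \sqrt{970158}}{485079}$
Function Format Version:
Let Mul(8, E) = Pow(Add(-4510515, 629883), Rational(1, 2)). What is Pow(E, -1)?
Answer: Mul(Rational(-2, 485079), I, Pow(970158, Rational(1, 2))) ≈ Mul(-0.0040611, I)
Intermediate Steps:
E = Mul(Rational(1, 4), I, Pow(970158, Rational(1, 2))) (E = Mul(Rational(1, 8), Pow(Add(-4510515, 629883), Rational(1, 2))) = Mul(Rational(1, 8), Pow(-3880632, Rational(1, 2))) = Mul(Rational(1, 8), Mul(2, I, Pow(970158, Rational(1, 2)))) = Mul(Rational(1, 4), I, Pow(970158, Rational(1, 2))) ≈ Mul(246.24, I))
Pow(E, -1) = Pow(Mul(Rational(1, 4), I, Pow(970158, Rational(1, 2))), -1) = Mul(Rational(-2, 485079), I, Pow(970158, Rational(1, 2)))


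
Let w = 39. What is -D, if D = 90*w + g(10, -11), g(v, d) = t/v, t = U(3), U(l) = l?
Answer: -35103/10 ≈ -3510.3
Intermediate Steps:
t = 3
g(v, d) = 3/v
D = 35103/10 (D = 90*39 + 3/10 = 3510 + 3*(⅒) = 3510 + 3/10 = 35103/10 ≈ 3510.3)
-D = -1*35103/10 = -35103/10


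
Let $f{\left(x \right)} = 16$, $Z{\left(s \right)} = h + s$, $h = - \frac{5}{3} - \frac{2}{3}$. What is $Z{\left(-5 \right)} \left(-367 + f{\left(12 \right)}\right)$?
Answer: $2574$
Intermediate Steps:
$h = - \frac{7}{3}$ ($h = \left(-5\right) \frac{1}{3} - \frac{2}{3} = - \frac{5}{3} - \frac{2}{3} = - \frac{7}{3} \approx -2.3333$)
$Z{\left(s \right)} = - \frac{7}{3} + s$
$Z{\left(-5 \right)} \left(-367 + f{\left(12 \right)}\right) = \left(- \frac{7}{3} - 5\right) \left(-367 + 16\right) = \left(- \frac{22}{3}\right) \left(-351\right) = 2574$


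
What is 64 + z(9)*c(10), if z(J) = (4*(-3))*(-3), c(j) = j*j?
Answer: 3664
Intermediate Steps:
c(j) = j²
z(J) = 36 (z(J) = -12*(-3) = 36)
64 + z(9)*c(10) = 64 + 36*10² = 64 + 36*100 = 64 + 3600 = 3664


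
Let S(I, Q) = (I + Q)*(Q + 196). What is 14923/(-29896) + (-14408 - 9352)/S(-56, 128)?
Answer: -1225061/807192 ≈ -1.5177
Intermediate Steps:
S(I, Q) = (196 + Q)*(I + Q) (S(I, Q) = (I + Q)*(196 + Q) = (196 + Q)*(I + Q))
14923/(-29896) + (-14408 - 9352)/S(-56, 128) = 14923/(-29896) + (-14408 - 9352)/(128² + 196*(-56) + 196*128 - 56*128) = 14923*(-1/29896) - 23760/(16384 - 10976 + 25088 - 7168) = -14923/29896 - 23760/23328 = -14923/29896 - 23760*1/23328 = -14923/29896 - 55/54 = -1225061/807192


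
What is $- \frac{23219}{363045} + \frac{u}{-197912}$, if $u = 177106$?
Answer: $- \frac{34446383249}{35925481020} \approx -0.95883$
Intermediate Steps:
$- \frac{23219}{363045} + \frac{u}{-197912} = - \frac{23219}{363045} + \frac{177106}{-197912} = \left(-23219\right) \frac{1}{363045} + 177106 \left(- \frac{1}{197912}\right) = - \frac{23219}{363045} - \frac{88553}{98956} = - \frac{34446383249}{35925481020}$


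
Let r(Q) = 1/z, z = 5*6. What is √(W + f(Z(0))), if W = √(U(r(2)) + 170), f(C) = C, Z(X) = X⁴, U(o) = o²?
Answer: √30*153001^(¼)/30 ≈ 3.6109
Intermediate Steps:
z = 30
r(Q) = 1/30
W = √153001/30 (W = √((1/30)² + 170) = √(1/900 + 170) = √(153001/900) = √153001/30 ≈ 13.038)
√(W + f(Z(0))) = √(√153001/30 + 0⁴) = √(√153001/30 + 0) = √(√153001/30) = √30*153001^(¼)/30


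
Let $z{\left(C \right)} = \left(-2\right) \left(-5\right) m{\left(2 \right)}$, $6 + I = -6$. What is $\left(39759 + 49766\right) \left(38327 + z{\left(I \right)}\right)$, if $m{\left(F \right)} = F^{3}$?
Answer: $3438386675$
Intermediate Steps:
$I = -12$ ($I = -6 - 6 = -12$)
$z{\left(C \right)} = 80$ ($z{\left(C \right)} = \left(-2\right) \left(-5\right) 2^{3} = 10 \cdot 8 = 80$)
$\left(39759 + 49766\right) \left(38327 + z{\left(I \right)}\right) = \left(39759 + 49766\right) \left(38327 + 80\right) = 89525 \cdot 38407 = 3438386675$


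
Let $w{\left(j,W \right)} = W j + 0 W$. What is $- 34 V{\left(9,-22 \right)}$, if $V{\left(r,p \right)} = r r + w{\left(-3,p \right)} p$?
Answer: $46614$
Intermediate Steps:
$w{\left(j,W \right)} = W j$ ($w{\left(j,W \right)} = W j + 0 = W j$)
$V{\left(r,p \right)} = r^{2} - 3 p^{2}$ ($V{\left(r,p \right)} = r r + p \left(-3\right) p = r^{2} + - 3 p p = r^{2} - 3 p^{2}$)
$- 34 V{\left(9,-22 \right)} = - 34 \left(9^{2} - 3 \left(-22\right)^{2}\right) = - 34 \left(81 - 1452\right) = \left(-34\right) \left(-1371\right) = 46614$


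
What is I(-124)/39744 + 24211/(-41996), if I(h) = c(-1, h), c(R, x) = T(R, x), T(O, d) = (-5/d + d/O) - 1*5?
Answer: -29674525765/51741759744 ≈ -0.57351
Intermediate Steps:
T(O, d) = -5 - 5/d + d/O (T(O, d) = (-5/d + d/O) - 5 = -5 - 5/d + d/O)
c(R, x) = -5 - 5/x + x/R
I(h) = -5 - h - 5/h (I(h) = -5 - 5/h + h/(-1) = -5 - 5/h + h*(-1) = -5 - 5/h - h = -5 - h - 5/h)
I(-124)/39744 + 24211/(-41996) = (-5 - 1*(-124) - 5/(-124))/39744 + 24211/(-41996) = (-5 + 124 - 5*(-1/124))*(1/39744) + 24211*(-1/41996) = (-5 + 124 + 5/124)*(1/39744) - 24211/41996 = (14761/124)*(1/39744) - 24211/41996 = 14761/4928256 - 24211/41996 = -29674525765/51741759744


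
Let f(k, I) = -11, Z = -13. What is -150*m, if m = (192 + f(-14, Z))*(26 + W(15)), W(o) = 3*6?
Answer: -1194600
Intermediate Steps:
W(o) = 18
m = 7964 (m = (192 - 11)*(26 + 18) = 181*44 = 7964)
-150*m = -150*7964 = -1194600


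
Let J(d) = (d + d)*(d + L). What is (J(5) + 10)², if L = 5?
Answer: 12100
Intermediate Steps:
J(d) = 2*d*(5 + d) (J(d) = (d + d)*(d + 5) = (2*d)*(5 + d) = 2*d*(5 + d))
(J(5) + 10)² = (2*5*(5 + 5) + 10)² = (2*5*10 + 10)² = (100 + 10)² = 110² = 12100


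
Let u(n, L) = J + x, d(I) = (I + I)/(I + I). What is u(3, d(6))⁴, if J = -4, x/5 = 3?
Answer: 14641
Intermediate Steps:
x = 15 (x = 5*3 = 15)
d(I) = 1 (d(I) = (2*I)/((2*I)) = (2*I)*(1/(2*I)) = 1)
u(n, L) = 11 (u(n, L) = -4 + 15 = 11)
u(3, d(6))⁴ = 11⁴ = 14641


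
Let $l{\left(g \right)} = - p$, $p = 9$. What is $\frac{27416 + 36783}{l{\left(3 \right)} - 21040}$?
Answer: $- \frac{64199}{21049} \approx -3.05$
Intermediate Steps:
$l{\left(g \right)} = -9$ ($l{\left(g \right)} = \left(-1\right) 9 = -9$)
$\frac{27416 + 36783}{l{\left(3 \right)} - 21040} = \frac{27416 + 36783}{-9 - 21040} = \frac{64199}{-21049} = 64199 \left(- \frac{1}{21049}\right) = - \frac{64199}{21049}$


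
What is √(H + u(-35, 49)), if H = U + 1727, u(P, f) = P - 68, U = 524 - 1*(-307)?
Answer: √2455 ≈ 49.548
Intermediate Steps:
U = 831 (U = 524 + 307 = 831)
u(P, f) = -68 + P
H = 2558 (H = 831 + 1727 = 2558)
√(H + u(-35, 49)) = √(2558 + (-68 - 35)) = √(2558 - 103) = √2455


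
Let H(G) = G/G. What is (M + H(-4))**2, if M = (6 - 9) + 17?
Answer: 225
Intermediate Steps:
H(G) = 1
M = 14 (M = -3 + 17 = 14)
(M + H(-4))**2 = (14 + 1)**2 = 15**2 = 225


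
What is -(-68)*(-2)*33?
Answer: -4488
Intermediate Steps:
-(-68)*(-2)*33 = -34*4*33 = -136*33 = -4488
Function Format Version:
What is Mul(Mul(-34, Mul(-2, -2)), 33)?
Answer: -4488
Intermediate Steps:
Mul(Mul(-34, Mul(-2, -2)), 33) = Mul(Mul(-34, 4), 33) = Mul(-136, 33) = -4488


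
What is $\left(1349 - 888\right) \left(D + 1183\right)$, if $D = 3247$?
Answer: $2042230$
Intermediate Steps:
$\left(1349 - 888\right) \left(D + 1183\right) = \left(1349 - 888\right) \left(3247 + 1183\right) = 461 \cdot 4430 = 2042230$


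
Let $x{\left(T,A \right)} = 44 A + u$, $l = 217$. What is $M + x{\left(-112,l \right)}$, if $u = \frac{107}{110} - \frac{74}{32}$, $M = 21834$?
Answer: $\frac{27614981}{880} \approx 31381.0$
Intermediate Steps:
$u = - \frac{1179}{880}$ ($u = 107 \cdot \frac{1}{110} - \frac{37}{16} = \frac{107}{110} - \frac{37}{16} = - \frac{1179}{880} \approx -1.3398$)
$x{\left(T,A \right)} = - \frac{1179}{880} + 44 A$ ($x{\left(T,A \right)} = 44 A - \frac{1179}{880} = - \frac{1179}{880} + 44 A$)
$M + x{\left(-112,l \right)} = 21834 + \left(- \frac{1179}{880} + 44 \cdot 217\right) = 21834 + \left(- \frac{1179}{880} + 9548\right) = 21834 + \frac{8401061}{880} = \frac{27614981}{880}$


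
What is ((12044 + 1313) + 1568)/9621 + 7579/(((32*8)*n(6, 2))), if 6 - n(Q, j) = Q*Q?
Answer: 1544683/2736640 ≈ 0.56445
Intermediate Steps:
n(Q, j) = 6 - Q**2 (n(Q, j) = 6 - Q*Q = 6 - Q**2)
((12044 + 1313) + 1568)/9621 + 7579/(((32*8)*n(6, 2))) = ((12044 + 1313) + 1568)/9621 + 7579/(((32*8)*(6 - 1*6**2))) = (13357 + 1568)*(1/9621) + 7579/((256*(6 - 1*36))) = 14925*(1/9621) + 7579/((256*(6 - 36))) = 4975/3207 + 7579/((256*(-30))) = 4975/3207 + 7579/(-7680) = 4975/3207 + 7579*(-1/7680) = 4975/3207 - 7579/7680 = 1544683/2736640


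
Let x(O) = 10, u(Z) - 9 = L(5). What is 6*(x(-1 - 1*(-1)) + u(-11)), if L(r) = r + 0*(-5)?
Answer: 144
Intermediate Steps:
L(r) = r (L(r) = r + 0 = r)
u(Z) = 14 (u(Z) = 9 + 5 = 14)
6*(x(-1 - 1*(-1)) + u(-11)) = 6*(10 + 14) = 6*24 = 144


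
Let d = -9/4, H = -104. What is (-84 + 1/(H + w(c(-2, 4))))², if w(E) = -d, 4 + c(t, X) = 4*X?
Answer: 1169092864/165649 ≈ 7057.6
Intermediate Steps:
c(t, X) = -4 + 4*X
d = -9/4 (d = -9*¼ = -9/4 ≈ -2.2500)
w(E) = 9/4 (w(E) = -1*(-9/4) = 9/4)
(-84 + 1/(H + w(c(-2, 4))))² = (-84 + 1/(-104 + 9/4))² = (-84 + 1/(-407/4))² = (-84 - 4/407)² = (-34192/407)² = 1169092864/165649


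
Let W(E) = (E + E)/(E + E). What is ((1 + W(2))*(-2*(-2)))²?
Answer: 64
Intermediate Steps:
W(E) = 1 (W(E) = (2*E)/((2*E)) = (2*E)*(1/(2*E)) = 1)
((1 + W(2))*(-2*(-2)))² = ((1 + 1)*(-2*(-2)))² = (2*4)² = 8² = 64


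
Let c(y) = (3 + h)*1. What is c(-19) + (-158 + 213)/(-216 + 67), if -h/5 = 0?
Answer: 392/149 ≈ 2.6309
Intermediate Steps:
h = 0 (h = -5*0 = 0)
c(y) = 3 (c(y) = (3 + 0)*1 = 3*1 = 3)
c(-19) + (-158 + 213)/(-216 + 67) = 3 + (-158 + 213)/(-216 + 67) = 3 + 55/(-149) = 3 + 55*(-1/149) = 3 - 55/149 = 392/149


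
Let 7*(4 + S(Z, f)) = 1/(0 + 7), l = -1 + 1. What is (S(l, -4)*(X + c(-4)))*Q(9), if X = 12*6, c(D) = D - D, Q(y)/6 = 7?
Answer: -84240/7 ≈ -12034.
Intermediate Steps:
Q(y) = 42 (Q(y) = 6*7 = 42)
c(D) = 0
l = 0
S(Z, f) = -195/49 (S(Z, f) = -4 + 1/(7*(0 + 7)) = -4 + (⅐)/7 = -4 + (⅐)*(⅐) = -4 + 1/49 = -195/49)
X = 72
(S(l, -4)*(X + c(-4)))*Q(9) = -195*(72 + 0)/49*42 = -195/49*72*42 = -14040/49*42 = -84240/7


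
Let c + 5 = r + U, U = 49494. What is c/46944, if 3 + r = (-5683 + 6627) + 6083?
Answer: 56513/46944 ≈ 1.2038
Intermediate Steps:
r = 7024 (r = -3 + ((-5683 + 6627) + 6083) = -3 + (944 + 6083) = -3 + 7027 = 7024)
c = 56513 (c = -5 + (7024 + 49494) = -5 + 56518 = 56513)
c/46944 = 56513/46944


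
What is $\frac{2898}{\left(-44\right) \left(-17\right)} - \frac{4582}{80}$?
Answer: $- \frac{399437}{7480} \approx -53.401$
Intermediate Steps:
$\frac{2898}{\left(-44\right) \left(-17\right)} - \frac{4582}{80} = \frac{2898}{748} - \frac{2291}{40} = 2898 \cdot \frac{1}{748} - \frac{2291}{40} = \frac{1449}{374} - \frac{2291}{40} = - \frac{399437}{7480}$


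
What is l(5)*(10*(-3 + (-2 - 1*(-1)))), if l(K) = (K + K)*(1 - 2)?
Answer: 400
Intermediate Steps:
l(K) = -2*K (l(K) = (2*K)*(-1) = -2*K)
l(5)*(10*(-3 + (-2 - 1*(-1)))) = (-2*5)*(10*(-3 + (-2 - 1*(-1)))) = -100*(-3 + (-2 + 1)) = -100*(-3 - 1) = -100*(-4) = -10*(-40) = 400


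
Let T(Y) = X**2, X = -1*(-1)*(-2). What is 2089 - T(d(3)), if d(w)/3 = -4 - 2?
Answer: 2085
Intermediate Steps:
X = -2 (X = 1*(-2) = -2)
d(w) = -18 (d(w) = 3*(-4 - 2) = 3*(-6) = -18)
T(Y) = 4 (T(Y) = (-2)**2 = 4)
2089 - T(d(3)) = 2089 - 1*4 = 2089 - 4 = 2085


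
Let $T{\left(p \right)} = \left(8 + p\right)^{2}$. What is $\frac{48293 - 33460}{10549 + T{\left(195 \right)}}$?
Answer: $\frac{2119}{7394} \approx 0.28658$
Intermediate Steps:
$\frac{48293 - 33460}{10549 + T{\left(195 \right)}} = \frac{48293 - 33460}{10549 + \left(8 + 195\right)^{2}} = \frac{14833}{10549 + 203^{2}} = \frac{14833}{10549 + 41209} = \frac{14833}{51758} = 14833 \cdot \frac{1}{51758} = \frac{2119}{7394}$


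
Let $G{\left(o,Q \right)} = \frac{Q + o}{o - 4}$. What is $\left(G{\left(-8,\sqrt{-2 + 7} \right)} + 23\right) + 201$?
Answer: $\frac{674}{3} - \frac{\sqrt{5}}{12} \approx 224.48$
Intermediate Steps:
$G{\left(o,Q \right)} = \frac{Q + o}{-4 + o}$
$\left(G{\left(-8,\sqrt{-2 + 7} \right)} + 23\right) + 201 = \left(\frac{\sqrt{-2 + 7} - 8}{-4 - 8} + 23\right) + 201 = \left(\frac{\sqrt{5} - 8}{-12} + 23\right) + 201 = \left(- \frac{-8 + \sqrt{5}}{12} + 23\right) + 201 = \left(\left(\frac{2}{3} - \frac{\sqrt{5}}{12}\right) + 23\right) + 201 = \left(\frac{71}{3} - \frac{\sqrt{5}}{12}\right) + 201 = \frac{674}{3} - \frac{\sqrt{5}}{12}$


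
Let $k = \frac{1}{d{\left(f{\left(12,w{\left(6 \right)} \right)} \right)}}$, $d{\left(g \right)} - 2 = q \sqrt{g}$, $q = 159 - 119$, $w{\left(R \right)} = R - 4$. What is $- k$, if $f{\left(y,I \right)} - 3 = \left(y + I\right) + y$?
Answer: $\frac{1}{23198} - \frac{10 \sqrt{29}}{11599} \approx -0.0045997$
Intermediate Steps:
$w{\left(R \right)} = -4 + R$
$f{\left(y,I \right)} = 3 + I + 2 y$ ($f{\left(y,I \right)} = 3 + \left(\left(y + I\right) + y\right) = 3 + \left(\left(I + y\right) + y\right) = 3 + \left(I + 2 y\right) = 3 + I + 2 y$)
$q = 40$
$d{\left(g \right)} = 2 + 40 \sqrt{g}$
$k = \frac{1}{2 + 40 \sqrt{29}}$ ($k = \frac{1}{2 + 40 \sqrt{3 + \left(-4 + 6\right) + 2 \cdot 12}} = \frac{1}{2 + 40 \sqrt{3 + 2 + 24}} = \frac{1}{2 + 40 \sqrt{29}} \approx 0.0045997$)
$- k = - (- \frac{1}{23198} + \frac{10 \sqrt{29}}{11599}) = \frac{1}{23198} - \frac{10 \sqrt{29}}{11599}$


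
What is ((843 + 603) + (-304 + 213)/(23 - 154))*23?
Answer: 4358891/131 ≈ 33274.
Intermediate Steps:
((843 + 603) + (-304 + 213)/(23 - 154))*23 = (1446 - 91/(-131))*23 = (1446 - 91*(-1/131))*23 = (1446 + 91/131)*23 = (189517/131)*23 = 4358891/131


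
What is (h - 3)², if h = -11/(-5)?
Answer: 16/25 ≈ 0.64000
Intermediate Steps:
h = 11/5 (h = -11*(-⅕) = 11/5 ≈ 2.2000)
(h - 3)² = (11/5 - 3)² = (-⅘)² = 16/25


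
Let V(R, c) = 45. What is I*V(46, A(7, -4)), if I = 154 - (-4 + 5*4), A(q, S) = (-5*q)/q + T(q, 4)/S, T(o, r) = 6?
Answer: 6210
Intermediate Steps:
A(q, S) = -5 + 6/S (A(q, S) = (-5*q)/q + 6/S = -5 + 6/S)
I = 138 (I = 154 - (-4 + 20) = 154 - 1*16 = 154 - 16 = 138)
I*V(46, A(7, -4)) = 138*45 = 6210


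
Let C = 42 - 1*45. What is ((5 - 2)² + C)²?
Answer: 36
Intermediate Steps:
C = -3 (C = 42 - 45 = -3)
((5 - 2)² + C)² = ((5 - 2)² - 3)² = (3² - 3)² = (9 - 3)² = 6² = 36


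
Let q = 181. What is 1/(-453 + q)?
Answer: -1/272 ≈ -0.0036765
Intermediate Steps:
1/(-453 + q) = 1/(-453 + 181) = 1/(-272) = -1/272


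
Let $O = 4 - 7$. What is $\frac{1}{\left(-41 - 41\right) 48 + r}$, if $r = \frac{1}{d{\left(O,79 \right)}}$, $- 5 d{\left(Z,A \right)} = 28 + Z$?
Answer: $- \frac{5}{19681} \approx -0.00025405$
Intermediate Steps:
$O = -3$
$d{\left(Z,A \right)} = - \frac{28}{5} - \frac{Z}{5}$ ($d{\left(Z,A \right)} = - \frac{28 + Z}{5} = - \frac{28}{5} - \frac{Z}{5}$)
$r = - \frac{1}{5}$ ($r = \frac{1}{- \frac{28}{5} - - \frac{3}{5}} = \frac{1}{- \frac{28}{5} + \frac{3}{5}} = \frac{1}{-5} = - \frac{1}{5} \approx -0.2$)
$\frac{1}{\left(-41 - 41\right) 48 + r} = \frac{1}{\left(-41 - 41\right) 48 - \frac{1}{5}} = \frac{1}{\left(-82\right) 48 - \frac{1}{5}} = \frac{1}{-3936 - \frac{1}{5}} = \frac{1}{- \frac{19681}{5}} = - \frac{5}{19681}$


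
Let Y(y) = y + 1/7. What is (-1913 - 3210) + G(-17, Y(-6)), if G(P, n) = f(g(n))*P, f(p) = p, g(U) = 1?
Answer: -5140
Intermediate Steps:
Y(y) = 1/7 + y (Y(y) = y + 1/7 = 1/7 + y)
G(P, n) = P (G(P, n) = 1*P = P)
(-1913 - 3210) + G(-17, Y(-6)) = (-1913 - 3210) - 17 = -5123 - 17 = -5140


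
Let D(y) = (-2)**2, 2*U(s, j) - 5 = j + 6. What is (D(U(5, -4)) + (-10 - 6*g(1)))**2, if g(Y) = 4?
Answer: 900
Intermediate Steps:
U(s, j) = 11/2 + j/2 (U(s, j) = 5/2 + (j + 6)/2 = 5/2 + (6 + j)/2 = 5/2 + (3 + j/2) = 11/2 + j/2)
D(y) = 4
(D(U(5, -4)) + (-10 - 6*g(1)))**2 = (4 + (-10 - 6*4))**2 = (4 + (-10 - 24))**2 = (4 - 34)**2 = (-30)**2 = 900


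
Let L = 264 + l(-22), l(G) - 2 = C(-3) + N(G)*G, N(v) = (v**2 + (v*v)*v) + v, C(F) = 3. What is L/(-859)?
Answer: -224361/859 ≈ -261.19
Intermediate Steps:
N(v) = v + v**2 + v**3 (N(v) = (v**2 + v**2*v) + v = (v**2 + v**3) + v = v + v**2 + v**3)
l(G) = 5 + G**2*(1 + G + G**2) (l(G) = 2 + (3 + (G*(1 + G + G**2))*G) = 2 + (3 + G**2*(1 + G + G**2)) = 5 + G**2*(1 + G + G**2))
L = 224361 (L = 264 + (5 + (-22)**2*(1 - 22 + (-22)**2)) = 264 + (5 + 484*(1 - 22 + 484)) = 264 + (5 + 484*463) = 264 + (5 + 224092) = 264 + 224097 = 224361)
L/(-859) = 224361/(-859) = 224361*(-1/859) = -224361/859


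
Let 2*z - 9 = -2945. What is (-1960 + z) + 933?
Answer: -2495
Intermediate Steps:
z = -1468 (z = 9/2 + (½)*(-2945) = 9/2 - 2945/2 = -1468)
(-1960 + z) + 933 = (-1960 - 1468) + 933 = -3428 + 933 = -2495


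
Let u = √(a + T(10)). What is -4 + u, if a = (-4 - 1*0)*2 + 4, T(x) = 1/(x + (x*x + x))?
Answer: -4 + I*√14370/60 ≈ -4.0 + 1.9979*I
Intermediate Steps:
T(x) = 1/(x² + 2*x) (T(x) = 1/(x + (x² + x)) = 1/(x + (x + x²)) = 1/(x² + 2*x))
a = -4 (a = (-4 + 0)*2 + 4 = -4*2 + 4 = -8 + 4 = -4)
u = I*√14370/60 (u = √(-4 + 1/(10*(2 + 10))) = √(-4 + (⅒)/12) = √(-4 + (⅒)*(1/12)) = √(-4 + 1/120) = √(-479/120) = I*√14370/60 ≈ 1.9979*I)
-4 + u = -4 + I*√14370/60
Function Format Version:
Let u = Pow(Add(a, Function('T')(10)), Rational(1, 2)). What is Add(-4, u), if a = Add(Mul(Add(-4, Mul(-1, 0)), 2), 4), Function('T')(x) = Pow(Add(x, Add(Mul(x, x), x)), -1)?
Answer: Add(-4, Mul(Rational(1, 60), I, Pow(14370, Rational(1, 2)))) ≈ Add(-4.0000, Mul(1.9979, I))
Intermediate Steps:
Function('T')(x) = Pow(Add(Pow(x, 2), Mul(2, x)), -1) (Function('T')(x) = Pow(Add(x, Add(Pow(x, 2), x)), -1) = Pow(Add(x, Add(x, Pow(x, 2))), -1) = Pow(Add(Pow(x, 2), Mul(2, x)), -1))
a = -4 (a = Add(Mul(Add(-4, 0), 2), 4) = Add(Mul(-4, 2), 4) = Add(-8, 4) = -4)
u = Mul(Rational(1, 60), I, Pow(14370, Rational(1, 2))) (u = Pow(Add(-4, Mul(Pow(10, -1), Pow(Add(2, 10), -1))), Rational(1, 2)) = Pow(Add(-4, Mul(Rational(1, 10), Pow(12, -1))), Rational(1, 2)) = Pow(Add(-4, Mul(Rational(1, 10), Rational(1, 12))), Rational(1, 2)) = Pow(Add(-4, Rational(1, 120)), Rational(1, 2)) = Pow(Rational(-479, 120), Rational(1, 2)) = Mul(Rational(1, 60), I, Pow(14370, Rational(1, 2))) ≈ Mul(1.9979, I))
Add(-4, u) = Add(-4, Mul(Rational(1, 60), I, Pow(14370, Rational(1, 2))))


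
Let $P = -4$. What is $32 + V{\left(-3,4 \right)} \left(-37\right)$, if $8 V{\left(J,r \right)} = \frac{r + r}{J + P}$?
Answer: $\frac{261}{7} \approx 37.286$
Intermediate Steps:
$V{\left(J,r \right)} = \frac{r}{4 \left(-4 + J\right)}$ ($V{\left(J,r \right)} = \frac{\left(r + r\right) \frac{1}{J - 4}}{8} = \frac{2 r \frac{1}{-4 + J}}{8} = \frac{r}{4 \left(-4 + J\right)}$)
$32 + V{\left(-3,4 \right)} \left(-37\right) = 32 + \frac{1}{4} \cdot 4 \frac{1}{-4 - 3} \left(-37\right) = 32 + \frac{1}{4} \cdot 4 \frac{1}{-7} \left(-37\right) = 32 + \frac{1}{4} \cdot 4 \left(- \frac{1}{7}\right) \left(-37\right) = 32 - - \frac{37}{7} = 32 + \frac{37}{7} = \frac{261}{7}$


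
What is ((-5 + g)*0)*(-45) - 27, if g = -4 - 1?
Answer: -27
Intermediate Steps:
g = -5
((-5 + g)*0)*(-45) - 27 = ((-5 - 5)*0)*(-45) - 27 = -10*0*(-45) - 27 = 0*(-45) - 27 = 0 - 27 = -27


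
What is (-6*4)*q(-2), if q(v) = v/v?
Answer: -24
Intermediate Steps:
q(v) = 1
(-6*4)*q(-2) = -6*4*1 = -24*1 = -24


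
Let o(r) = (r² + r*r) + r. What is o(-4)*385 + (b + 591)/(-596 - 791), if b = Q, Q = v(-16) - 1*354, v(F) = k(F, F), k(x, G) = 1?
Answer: 14951622/1387 ≈ 10780.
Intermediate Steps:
v(F) = 1
Q = -353 (Q = 1 - 1*354 = 1 - 354 = -353)
b = -353
o(r) = r + 2*r² (o(r) = (r² + r²) + r = 2*r² + r = r + 2*r²)
o(-4)*385 + (b + 591)/(-596 - 791) = -4*(1 + 2*(-4))*385 + (-353 + 591)/(-596 - 791) = -4*(1 - 8)*385 + 238/(-1387) = -4*(-7)*385 + 238*(-1/1387) = 28*385 - 238/1387 = 10780 - 238/1387 = 14951622/1387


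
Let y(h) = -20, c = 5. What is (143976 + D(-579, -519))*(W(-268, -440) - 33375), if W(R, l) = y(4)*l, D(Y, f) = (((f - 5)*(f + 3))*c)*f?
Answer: 17239424035800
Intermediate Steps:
D(Y, f) = 5*f*(-5 + f)*(3 + f) (D(Y, f) = (((f - 5)*(f + 3))*5)*f = (((-5 + f)*(3 + f))*5)*f = (5*(-5 + f)*(3 + f))*f = 5*f*(-5 + f)*(3 + f))
W(R, l) = -20*l
(143976 + D(-579, -519))*(W(-268, -440) - 33375) = (143976 + 5*(-519)*(-15 + (-519)² - 2*(-519)))*(-20*(-440) - 33375) = (143976 + 5*(-519)*(-15 + 269361 + 1038))*(8800 - 33375) = (143976 + 5*(-519)*270384)*(-24575) = (143976 - 701646480)*(-24575) = -701502504*(-24575) = 17239424035800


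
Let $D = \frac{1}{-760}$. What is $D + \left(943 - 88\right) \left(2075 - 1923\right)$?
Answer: $\frac{98769599}{760} \approx 1.2996 \cdot 10^{5}$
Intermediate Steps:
$D = - \frac{1}{760} \approx -0.0013158$
$D + \left(943 - 88\right) \left(2075 - 1923\right) = - \frac{1}{760} + \left(943 - 88\right) \left(2075 - 1923\right) = - \frac{1}{760} + 855 \cdot 152 = - \frac{1}{760} + 129960 = \frac{98769599}{760}$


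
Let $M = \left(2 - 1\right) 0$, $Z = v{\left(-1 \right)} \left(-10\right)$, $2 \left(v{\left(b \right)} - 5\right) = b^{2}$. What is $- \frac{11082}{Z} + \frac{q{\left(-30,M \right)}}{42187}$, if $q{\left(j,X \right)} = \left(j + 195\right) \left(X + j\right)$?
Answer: $\frac{467244084}{2320285} \approx 201.37$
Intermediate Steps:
$v{\left(b \right)} = 5 + \frac{b^{2}}{2}$
$Z = -55$ ($Z = \left(5 + \frac{\left(-1\right)^{2}}{2}\right) \left(-10\right) = \left(5 + \frac{1}{2} \cdot 1\right) \left(-10\right) = \left(5 + \frac{1}{2}\right) \left(-10\right) = \frac{11}{2} \left(-10\right) = -55$)
$M = 0$ ($M = 1 \cdot 0 = 0$)
$q{\left(j,X \right)} = \left(195 + j\right) \left(X + j\right)$
$- \frac{11082}{Z} + \frac{q{\left(-30,M \right)}}{42187} = - \frac{11082}{-55} + \frac{\left(-30\right)^{2} + 195 \cdot 0 + 195 \left(-30\right) + 0 \left(-30\right)}{42187} = \left(-11082\right) \left(- \frac{1}{55}\right) + \left(900 + 0 - 5850 + 0\right) \frac{1}{42187} = \frac{11082}{55} - \frac{4950}{42187} = \frac{467244084}{2320285}$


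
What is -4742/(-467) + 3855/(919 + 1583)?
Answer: 4554923/389478 ≈ 11.695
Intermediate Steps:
-4742/(-467) + 3855/(919 + 1583) = -4742*(-1/467) + 3855/2502 = 4742/467 + 3855*(1/2502) = 4742/467 + 1285/834 = 4554923/389478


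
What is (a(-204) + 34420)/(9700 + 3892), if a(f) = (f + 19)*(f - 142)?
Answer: 49215/6796 ≈ 7.2418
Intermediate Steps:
a(f) = (-142 + f)*(19 + f) (a(f) = (19 + f)*(-142 + f) = (-142 + f)*(19 + f))
(a(-204) + 34420)/(9700 + 3892) = ((-2698 + (-204)² - 123*(-204)) + 34420)/(9700 + 3892) = ((-2698 + 41616 + 25092) + 34420)/13592 = (64010 + 34420)*(1/13592) = 98430*(1/13592) = 49215/6796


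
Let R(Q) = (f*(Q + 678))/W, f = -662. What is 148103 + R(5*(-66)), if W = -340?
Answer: 12646349/85 ≈ 1.4878e+5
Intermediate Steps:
R(Q) = 112209/85 + 331*Q/170 (R(Q) = -662*(Q + 678)/(-340) = -662*(678 + Q)*(-1/340) = (-448836 - 662*Q)*(-1/340) = 112209/85 + 331*Q/170)
148103 + R(5*(-66)) = 148103 + (112209/85 + 331*(5*(-66))/170) = 148103 + (112209/85 + (331/170)*(-330)) = 148103 + (112209/85 - 10923/17) = 148103 + 57594/85 = 12646349/85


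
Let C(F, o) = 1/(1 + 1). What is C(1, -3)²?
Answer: ¼ ≈ 0.25000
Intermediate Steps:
C(F, o) = ½ (C(F, o) = 1/2 = ½)
C(1, -3)² = (½)² = ¼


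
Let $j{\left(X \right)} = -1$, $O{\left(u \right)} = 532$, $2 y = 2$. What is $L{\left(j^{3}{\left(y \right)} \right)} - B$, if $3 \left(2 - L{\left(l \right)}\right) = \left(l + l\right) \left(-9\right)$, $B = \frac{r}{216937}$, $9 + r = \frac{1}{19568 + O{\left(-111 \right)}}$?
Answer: $- \frac{17441553901}{4360433700} \approx -4.0$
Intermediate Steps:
$y = 1$ ($y = \frac{1}{2} \cdot 2 = 1$)
$r = - \frac{180899}{20100}$ ($r = -9 + \frac{1}{19568 + 532} = -9 + \frac{1}{20100} = - \frac{180899}{20100} \approx -9.0$)
$B = - \frac{180899}{4360433700}$ ($B = - \frac{180899}{20100 \cdot 216937} = \left(- \frac{180899}{20100}\right) \frac{1}{216937} = - \frac{180899}{4360433700} \approx -4.1486 \cdot 10^{-5}$)
$L{\left(l \right)} = 2 + 6 l$ ($L{\left(l \right)} = 2 - \frac{\left(l + l\right) \left(-9\right)}{3} = 2 - \frac{2 l \left(-9\right)}{3} = 2 - \frac{\left(-18\right) l}{3} = 2 + 6 l$)
$L{\left(j^{3}{\left(y \right)} \right)} - B = \left(2 + 6 \left(-1\right)^{3}\right) - - \frac{180899}{4360433700} = \left(2 + 6 \left(-1\right)\right) + \frac{180899}{4360433700} = \left(2 - 6\right) + \frac{180899}{4360433700} = -4 + \frac{180899}{4360433700} = - \frac{17441553901}{4360433700}$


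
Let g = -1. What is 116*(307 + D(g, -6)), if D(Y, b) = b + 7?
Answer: 35728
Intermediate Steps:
D(Y, b) = 7 + b
116*(307 + D(g, -6)) = 116*(307 + (7 - 6)) = 116*(307 + 1) = 116*308 = 35728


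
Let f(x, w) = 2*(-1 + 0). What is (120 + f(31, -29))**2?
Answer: 13924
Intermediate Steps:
f(x, w) = -2 (f(x, w) = 2*(-1) = -2)
(120 + f(31, -29))**2 = (120 - 2)**2 = 118**2 = 13924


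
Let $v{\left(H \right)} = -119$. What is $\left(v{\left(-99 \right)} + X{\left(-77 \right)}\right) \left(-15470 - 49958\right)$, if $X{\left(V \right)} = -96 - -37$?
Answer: $11646184$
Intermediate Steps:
$X{\left(V \right)} = -59$ ($X{\left(V \right)} = -96 + 37 = -59$)
$\left(v{\left(-99 \right)} + X{\left(-77 \right)}\right) \left(-15470 - 49958\right) = \left(-119 - 59\right) \left(-15470 - 49958\right) = \left(-178\right) \left(-65428\right) = 11646184$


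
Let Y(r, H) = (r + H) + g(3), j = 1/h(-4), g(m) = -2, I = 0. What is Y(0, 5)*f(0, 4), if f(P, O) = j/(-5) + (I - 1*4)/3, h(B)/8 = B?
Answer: -637/160 ≈ -3.9813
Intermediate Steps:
h(B) = 8*B
j = -1/32 (j = 1/(8*(-4)) = 1/(-32) = -1/32 ≈ -0.031250)
Y(r, H) = -2 + H + r (Y(r, H) = (r + H) - 2 = (H + r) - 2 = -2 + H + r)
f(P, O) = -637/480 (f(P, O) = -1/32/(-5) + (0 - 1*4)/3 = -1/32*(-1/5) + (0 - 4)*(1/3) = 1/160 - 4*1/3 = 1/160 - 4/3 = -637/480)
Y(0, 5)*f(0, 4) = (-2 + 5 + 0)*(-637/480) = 3*(-637/480) = -637/160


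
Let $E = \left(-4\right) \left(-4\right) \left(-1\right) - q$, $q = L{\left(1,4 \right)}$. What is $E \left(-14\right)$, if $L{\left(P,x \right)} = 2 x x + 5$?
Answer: $742$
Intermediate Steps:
$L{\left(P,x \right)} = 5 + 2 x^{2}$ ($L{\left(P,x \right)} = 2 x^{2} + 5 = 5 + 2 x^{2}$)
$q = 37$ ($q = 5 + 2 \cdot 4^{2} = 5 + 2 \cdot 16 = 5 + 32 = 37$)
$E = -53$ ($E = \left(-4\right) \left(-4\right) \left(-1\right) - 37 = 16 \left(-1\right) - 37 = -16 - 37 = -53$)
$E \left(-14\right) = \left(-53\right) \left(-14\right) = 742$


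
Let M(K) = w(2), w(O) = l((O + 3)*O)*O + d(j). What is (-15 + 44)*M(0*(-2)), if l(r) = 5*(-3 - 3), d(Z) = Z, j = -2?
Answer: -1798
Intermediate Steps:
l(r) = -30 (l(r) = 5*(-6) = -30)
w(O) = -2 - 30*O (w(O) = -30*O - 2 = -2 - 30*O)
M(K) = -62 (M(K) = -2 - 30*2 = -2 - 60 = -62)
(-15 + 44)*M(0*(-2)) = (-15 + 44)*(-62) = 29*(-62) = -1798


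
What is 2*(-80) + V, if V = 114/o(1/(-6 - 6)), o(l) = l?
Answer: -1528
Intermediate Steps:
V = -1368 (V = 114/(1/(-6 - 6)) = 114/(1/(-12)) = 114/(-1/12) = 114*(-12) = -1368)
2*(-80) + V = 2*(-80) - 1368 = -160 - 1368 = -1528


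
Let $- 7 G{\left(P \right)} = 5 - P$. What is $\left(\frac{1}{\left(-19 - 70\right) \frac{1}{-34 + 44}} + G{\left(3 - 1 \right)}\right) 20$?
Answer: $- \frac{6740}{623} \approx -10.819$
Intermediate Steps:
$G{\left(P \right)} = - \frac{5}{7} + \frac{P}{7}$ ($G{\left(P \right)} = - \frac{5 - P}{7} = - \frac{5}{7} + \frac{P}{7}$)
$\left(\frac{1}{\left(-19 - 70\right) \frac{1}{-34 + 44}} + G{\left(3 - 1 \right)}\right) 20 = \left(\frac{1}{\left(-19 - 70\right) \frac{1}{-34 + 44}} - \left(\frac{5}{7} - \frac{3 - 1}{7}\right)\right) 20 = \left(\frac{1}{\left(-89\right) \frac{1}{10}} + \left(- \frac{5}{7} + \frac{1}{7} \cdot 2\right)\right) 20 = \left(\frac{1}{\left(-89\right) \frac{1}{10}} + \left(- \frac{5}{7} + \frac{2}{7}\right)\right) 20 = \left(\frac{1}{- \frac{89}{10}} - \frac{3}{7}\right) 20 = \left(- \frac{10}{89} - \frac{3}{7}\right) 20 = \left(- \frac{337}{623}\right) 20 = - \frac{6740}{623}$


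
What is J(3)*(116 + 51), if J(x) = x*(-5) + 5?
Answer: -1670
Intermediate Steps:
J(x) = 5 - 5*x (J(x) = -5*x + 5 = 5 - 5*x)
J(3)*(116 + 51) = (5 - 5*3)*(116 + 51) = (5 - 15)*167 = -10*167 = -1670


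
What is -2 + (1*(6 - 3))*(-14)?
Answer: -44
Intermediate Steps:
-2 + (1*(6 - 3))*(-14) = -2 + (1*3)*(-14) = -2 + 3*(-14) = -2 - 42 = -44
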